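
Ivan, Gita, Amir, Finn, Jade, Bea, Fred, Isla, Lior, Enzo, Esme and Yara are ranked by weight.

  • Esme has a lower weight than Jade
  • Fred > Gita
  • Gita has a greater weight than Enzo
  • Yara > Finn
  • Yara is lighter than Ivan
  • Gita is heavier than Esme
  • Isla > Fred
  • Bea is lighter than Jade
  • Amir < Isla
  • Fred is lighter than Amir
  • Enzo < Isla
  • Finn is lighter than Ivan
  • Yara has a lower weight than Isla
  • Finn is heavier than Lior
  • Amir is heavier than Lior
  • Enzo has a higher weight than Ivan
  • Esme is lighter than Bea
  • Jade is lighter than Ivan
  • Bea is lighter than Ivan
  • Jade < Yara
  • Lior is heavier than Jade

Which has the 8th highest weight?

The consecutive relations fix a unique order: Esme < Bea < Jade < Lior < Finn < Yara < Ivan < Enzo < Gita < Fred < Amir < Isla.
Counting 8 from the largest end gives Finn.

Finn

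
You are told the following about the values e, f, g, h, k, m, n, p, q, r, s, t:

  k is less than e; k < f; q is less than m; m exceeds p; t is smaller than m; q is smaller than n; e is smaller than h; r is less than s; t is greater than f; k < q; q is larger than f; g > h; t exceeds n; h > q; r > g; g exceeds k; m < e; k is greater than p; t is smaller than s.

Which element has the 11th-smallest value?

The consecutive relations fix a unique order: p < k < f < q < n < t < m < e < h < g < r < s.
The 11th smallest is r.

r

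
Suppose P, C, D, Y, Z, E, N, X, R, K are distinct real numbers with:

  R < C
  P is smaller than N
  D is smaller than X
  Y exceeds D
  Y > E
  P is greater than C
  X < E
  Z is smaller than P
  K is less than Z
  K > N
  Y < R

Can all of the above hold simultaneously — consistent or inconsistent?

Chaining the given relations yields P < N < K < Z, so P < Z. But one relation states Z < P. These cannot both hold.

inconsistent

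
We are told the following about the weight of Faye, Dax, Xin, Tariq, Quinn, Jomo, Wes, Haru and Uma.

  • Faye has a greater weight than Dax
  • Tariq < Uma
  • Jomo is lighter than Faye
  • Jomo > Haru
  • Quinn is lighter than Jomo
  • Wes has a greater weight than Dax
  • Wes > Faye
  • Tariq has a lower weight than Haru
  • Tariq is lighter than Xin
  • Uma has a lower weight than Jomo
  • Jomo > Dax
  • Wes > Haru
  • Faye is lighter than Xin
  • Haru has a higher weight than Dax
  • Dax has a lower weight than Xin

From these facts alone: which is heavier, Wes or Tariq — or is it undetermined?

Link the given pairs in sequence: Tariq < Uma; Uma < Jomo; Jomo < Faye; Faye < Wes.
Together: Tariq < Uma < Jomo < Faye < Wes.
So Wes is heavier.

Wes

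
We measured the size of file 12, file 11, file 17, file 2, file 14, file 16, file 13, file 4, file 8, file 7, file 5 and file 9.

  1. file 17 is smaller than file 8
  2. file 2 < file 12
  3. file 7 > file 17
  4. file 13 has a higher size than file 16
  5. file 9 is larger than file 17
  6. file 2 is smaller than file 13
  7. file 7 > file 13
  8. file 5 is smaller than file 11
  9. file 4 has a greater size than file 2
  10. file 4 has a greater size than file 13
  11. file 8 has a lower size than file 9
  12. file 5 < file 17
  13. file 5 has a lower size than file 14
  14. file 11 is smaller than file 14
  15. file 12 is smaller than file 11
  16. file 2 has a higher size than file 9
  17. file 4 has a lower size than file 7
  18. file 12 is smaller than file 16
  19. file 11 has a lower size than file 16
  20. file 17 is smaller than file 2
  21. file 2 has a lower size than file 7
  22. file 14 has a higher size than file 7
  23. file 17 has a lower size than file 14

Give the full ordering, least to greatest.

file 5 < file 17 < file 8 < file 9 < file 2 < file 12 < file 11 < file 16 < file 13 < file 4 < file 7 < file 14

Nothing is placed below file 5, so it is least; from there file 5 < file 17; file 17 < file 8; file 8 < file 9; file 9 < file 2; file 2 < file 12; file 12 < file 11; file 11 < file 16; file 16 < file 13; file 13 < file 4; file 4 < file 7; file 7 < file 14, each given directly.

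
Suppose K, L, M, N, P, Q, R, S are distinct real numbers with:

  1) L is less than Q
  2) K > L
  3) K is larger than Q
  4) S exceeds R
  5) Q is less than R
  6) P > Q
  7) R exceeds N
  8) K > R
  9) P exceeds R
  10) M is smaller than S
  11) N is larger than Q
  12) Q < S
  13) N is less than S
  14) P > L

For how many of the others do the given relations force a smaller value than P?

The elements the relations force below P are L, Q, N, R — no chain reaches any other.
That is 4.

4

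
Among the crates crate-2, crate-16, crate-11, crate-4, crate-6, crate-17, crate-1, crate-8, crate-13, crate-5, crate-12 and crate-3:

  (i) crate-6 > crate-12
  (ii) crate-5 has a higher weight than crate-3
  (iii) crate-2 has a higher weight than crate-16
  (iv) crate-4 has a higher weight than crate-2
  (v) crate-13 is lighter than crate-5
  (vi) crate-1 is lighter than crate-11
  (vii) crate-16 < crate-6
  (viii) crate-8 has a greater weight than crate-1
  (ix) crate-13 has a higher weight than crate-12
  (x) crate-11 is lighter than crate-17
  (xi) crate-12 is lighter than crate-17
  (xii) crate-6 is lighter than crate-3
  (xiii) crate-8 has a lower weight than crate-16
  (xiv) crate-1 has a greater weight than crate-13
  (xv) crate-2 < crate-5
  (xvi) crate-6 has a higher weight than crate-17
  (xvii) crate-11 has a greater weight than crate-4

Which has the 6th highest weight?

Chaining the given pairs: crate-12 < crate-13 < crate-1 < crate-8 < crate-16 < crate-2 < crate-4 < crate-11 < crate-17 < crate-6 < crate-3 < crate-5.
Counting 6 from the largest end gives crate-4.

crate-4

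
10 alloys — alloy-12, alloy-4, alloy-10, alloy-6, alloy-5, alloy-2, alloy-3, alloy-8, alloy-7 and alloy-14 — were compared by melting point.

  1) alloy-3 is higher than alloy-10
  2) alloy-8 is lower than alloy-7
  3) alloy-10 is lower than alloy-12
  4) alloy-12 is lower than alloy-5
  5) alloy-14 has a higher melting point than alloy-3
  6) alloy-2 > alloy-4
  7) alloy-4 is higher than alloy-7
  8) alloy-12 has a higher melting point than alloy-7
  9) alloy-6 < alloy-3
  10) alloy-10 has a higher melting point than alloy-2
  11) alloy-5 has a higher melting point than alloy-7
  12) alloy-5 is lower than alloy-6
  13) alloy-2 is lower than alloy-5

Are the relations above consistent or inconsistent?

The single ordering alloy-8 < alloy-7 < alloy-4 < alloy-2 < alloy-10 < alloy-12 < alloy-5 < alloy-6 < alloy-3 < alloy-14 satisfies every listed relation, so no contradiction arises.

consistent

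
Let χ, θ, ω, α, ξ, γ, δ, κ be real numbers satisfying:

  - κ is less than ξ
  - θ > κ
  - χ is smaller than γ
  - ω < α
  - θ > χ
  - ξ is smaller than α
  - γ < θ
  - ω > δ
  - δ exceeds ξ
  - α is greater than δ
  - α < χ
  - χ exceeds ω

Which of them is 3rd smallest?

δ

Chaining the given pairs: κ < ξ < δ < ω < α < χ < γ < θ.
The 3rd smallest is δ.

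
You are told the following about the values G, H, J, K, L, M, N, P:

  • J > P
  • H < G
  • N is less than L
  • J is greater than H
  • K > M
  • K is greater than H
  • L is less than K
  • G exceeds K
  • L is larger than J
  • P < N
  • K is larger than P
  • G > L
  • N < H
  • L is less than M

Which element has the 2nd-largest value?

Chaining the given pairs: P < N < H < J < L < M < K < G.
Counting 2 from the largest end gives K.

K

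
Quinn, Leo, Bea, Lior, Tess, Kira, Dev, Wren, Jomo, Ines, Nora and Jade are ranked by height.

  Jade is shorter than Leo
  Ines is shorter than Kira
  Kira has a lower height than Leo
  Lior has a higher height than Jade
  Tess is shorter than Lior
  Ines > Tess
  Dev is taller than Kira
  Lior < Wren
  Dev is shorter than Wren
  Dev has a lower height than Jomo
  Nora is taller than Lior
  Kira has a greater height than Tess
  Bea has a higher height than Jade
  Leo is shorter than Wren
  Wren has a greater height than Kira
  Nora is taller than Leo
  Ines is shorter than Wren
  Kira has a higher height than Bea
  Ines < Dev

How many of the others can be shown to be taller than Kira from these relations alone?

The elements the relations force above Kira are Dev, Leo, Wren, Jomo, Nora — no chain reaches any other.
That is 5.

5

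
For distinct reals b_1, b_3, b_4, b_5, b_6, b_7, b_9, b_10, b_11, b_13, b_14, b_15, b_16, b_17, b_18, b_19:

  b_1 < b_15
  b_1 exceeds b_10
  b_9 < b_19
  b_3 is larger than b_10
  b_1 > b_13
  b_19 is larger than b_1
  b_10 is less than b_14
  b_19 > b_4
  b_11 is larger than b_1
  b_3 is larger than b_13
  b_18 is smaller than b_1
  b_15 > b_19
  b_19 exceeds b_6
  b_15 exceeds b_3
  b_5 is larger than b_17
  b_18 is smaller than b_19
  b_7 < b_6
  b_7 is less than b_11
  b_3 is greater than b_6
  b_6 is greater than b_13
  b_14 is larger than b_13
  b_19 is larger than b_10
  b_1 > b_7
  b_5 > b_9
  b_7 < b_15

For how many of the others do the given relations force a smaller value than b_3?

4

The elements the relations force below b_3 are b_7, b_13, b_10, b_6 — no chain reaches any other.
That is 4.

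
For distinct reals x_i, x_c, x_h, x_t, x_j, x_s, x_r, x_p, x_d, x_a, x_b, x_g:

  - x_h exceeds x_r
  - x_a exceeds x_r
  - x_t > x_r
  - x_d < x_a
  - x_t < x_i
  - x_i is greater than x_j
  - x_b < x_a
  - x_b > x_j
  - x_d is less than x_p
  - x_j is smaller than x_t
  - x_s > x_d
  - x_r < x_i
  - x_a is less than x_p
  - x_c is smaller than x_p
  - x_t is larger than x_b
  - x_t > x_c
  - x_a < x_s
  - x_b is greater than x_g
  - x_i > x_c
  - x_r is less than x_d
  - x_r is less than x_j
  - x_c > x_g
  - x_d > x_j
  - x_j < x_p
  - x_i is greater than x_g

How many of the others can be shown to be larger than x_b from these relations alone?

Directly above x_b: x_a, x_t.
One step further: x_s, x_i, x_p (5 so far).
No other element is forced above x_b by the given relations, so the count is 5.

5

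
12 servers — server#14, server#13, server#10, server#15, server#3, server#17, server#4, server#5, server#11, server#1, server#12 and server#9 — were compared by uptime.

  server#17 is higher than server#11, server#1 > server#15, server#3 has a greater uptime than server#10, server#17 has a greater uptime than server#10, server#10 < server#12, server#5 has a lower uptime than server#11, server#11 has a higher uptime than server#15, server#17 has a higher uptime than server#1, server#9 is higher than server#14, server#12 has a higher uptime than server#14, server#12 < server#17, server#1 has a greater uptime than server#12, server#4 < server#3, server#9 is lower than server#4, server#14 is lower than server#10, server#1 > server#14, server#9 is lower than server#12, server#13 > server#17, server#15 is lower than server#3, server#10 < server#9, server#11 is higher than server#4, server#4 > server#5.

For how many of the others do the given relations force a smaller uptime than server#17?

9

The elements the relations force below server#17 are server#14, server#10, server#15, server#9, server#12, server#5, server#4, server#1, server#11 — no chain reaches any other.
That is 9.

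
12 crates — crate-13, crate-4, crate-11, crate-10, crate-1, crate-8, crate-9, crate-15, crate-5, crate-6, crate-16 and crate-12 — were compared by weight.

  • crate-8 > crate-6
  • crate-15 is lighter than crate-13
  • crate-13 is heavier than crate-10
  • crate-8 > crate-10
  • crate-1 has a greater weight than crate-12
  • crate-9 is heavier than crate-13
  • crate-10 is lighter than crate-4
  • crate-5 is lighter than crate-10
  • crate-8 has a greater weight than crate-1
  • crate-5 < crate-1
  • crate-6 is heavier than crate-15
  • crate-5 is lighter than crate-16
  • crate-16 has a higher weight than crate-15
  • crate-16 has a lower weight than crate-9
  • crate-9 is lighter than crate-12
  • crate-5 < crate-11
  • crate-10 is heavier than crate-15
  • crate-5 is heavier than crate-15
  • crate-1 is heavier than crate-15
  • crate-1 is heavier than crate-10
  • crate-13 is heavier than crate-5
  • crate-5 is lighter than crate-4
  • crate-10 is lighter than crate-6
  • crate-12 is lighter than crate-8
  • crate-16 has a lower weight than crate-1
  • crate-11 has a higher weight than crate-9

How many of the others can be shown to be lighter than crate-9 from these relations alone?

The elements the relations force below crate-9 are crate-15, crate-5, crate-16, crate-10, crate-13 — no chain reaches any other.
That is 5.

5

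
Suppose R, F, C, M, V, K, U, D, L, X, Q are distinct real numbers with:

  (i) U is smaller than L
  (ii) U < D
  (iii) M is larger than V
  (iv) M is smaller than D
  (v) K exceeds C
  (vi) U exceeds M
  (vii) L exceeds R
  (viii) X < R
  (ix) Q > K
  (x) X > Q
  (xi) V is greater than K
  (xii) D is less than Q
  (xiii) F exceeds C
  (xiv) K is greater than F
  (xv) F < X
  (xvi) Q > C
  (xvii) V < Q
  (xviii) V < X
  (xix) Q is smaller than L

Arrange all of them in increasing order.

C < F < K < V < M < U < D < Q < X < R < L

Each adjacent pair is fixed by a given relation: C < F; F < K; K < V; V < M; M < U; U < D; D < Q; Q < X; X < R; R < L. Chaining them end to end gives the full order.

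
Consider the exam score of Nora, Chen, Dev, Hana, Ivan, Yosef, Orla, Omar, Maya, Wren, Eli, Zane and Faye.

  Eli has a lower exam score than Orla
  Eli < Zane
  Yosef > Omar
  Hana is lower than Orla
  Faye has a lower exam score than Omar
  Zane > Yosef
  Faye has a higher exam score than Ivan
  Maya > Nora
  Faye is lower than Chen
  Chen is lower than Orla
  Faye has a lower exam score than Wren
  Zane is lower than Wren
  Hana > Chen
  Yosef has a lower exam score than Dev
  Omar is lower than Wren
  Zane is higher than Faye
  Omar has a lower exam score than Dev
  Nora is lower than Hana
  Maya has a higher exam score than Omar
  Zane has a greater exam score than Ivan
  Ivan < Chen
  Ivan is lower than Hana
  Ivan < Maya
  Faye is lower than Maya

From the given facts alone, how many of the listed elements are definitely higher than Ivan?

10

Directly above Ivan: Faye, Chen, Zane, Hana, Maya.
One step further: Omar, Orla, Wren (8 so far).
One step further: Yosef, Dev (10 so far).
Nothing else is reachable above Ivan; 10 in all.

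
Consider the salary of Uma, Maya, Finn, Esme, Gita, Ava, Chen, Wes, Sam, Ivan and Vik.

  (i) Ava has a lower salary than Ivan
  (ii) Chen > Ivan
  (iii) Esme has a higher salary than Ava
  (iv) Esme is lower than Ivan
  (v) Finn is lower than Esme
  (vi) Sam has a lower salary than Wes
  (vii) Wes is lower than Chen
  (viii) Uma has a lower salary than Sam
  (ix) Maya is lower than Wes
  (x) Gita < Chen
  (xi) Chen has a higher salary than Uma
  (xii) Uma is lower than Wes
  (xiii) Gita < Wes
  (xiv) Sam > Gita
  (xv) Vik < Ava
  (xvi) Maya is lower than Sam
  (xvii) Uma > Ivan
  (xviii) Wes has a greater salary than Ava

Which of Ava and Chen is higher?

Ava < Esme < Ivan < Uma < Sam < Wes < Chen, by transitivity through Esme, Ivan, Uma, Sam, Wes.
So Ava < Chen; Chen is the higher of the two.

Chen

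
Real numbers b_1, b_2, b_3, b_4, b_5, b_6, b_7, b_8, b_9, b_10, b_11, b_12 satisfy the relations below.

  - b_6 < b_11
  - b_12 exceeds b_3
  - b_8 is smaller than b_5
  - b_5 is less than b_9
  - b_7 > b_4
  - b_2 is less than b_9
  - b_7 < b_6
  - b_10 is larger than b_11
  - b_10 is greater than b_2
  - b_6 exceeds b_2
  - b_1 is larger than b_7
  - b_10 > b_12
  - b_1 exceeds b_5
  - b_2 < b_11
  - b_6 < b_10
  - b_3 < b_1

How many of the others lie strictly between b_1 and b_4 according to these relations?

1

Chaining upward from b_4 reaches: b_7, b_6, b_11, b_10.
Chaining downward from b_1 reaches: b_3, b_8, b_5, b_7.
Strictly between b_4 and b_1 are those in both lists: b_7 — 1 element.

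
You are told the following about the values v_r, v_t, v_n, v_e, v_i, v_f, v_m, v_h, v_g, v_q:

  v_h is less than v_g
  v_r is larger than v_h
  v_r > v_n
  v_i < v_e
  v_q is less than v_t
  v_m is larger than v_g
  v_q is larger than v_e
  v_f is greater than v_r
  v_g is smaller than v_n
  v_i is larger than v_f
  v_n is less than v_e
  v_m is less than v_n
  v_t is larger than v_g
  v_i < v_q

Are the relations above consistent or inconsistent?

consistent

Every relation is compatible with v_h < v_g < v_m < v_n < v_r < v_f < v_i < v_e < v_q < v_t; the set is consistent.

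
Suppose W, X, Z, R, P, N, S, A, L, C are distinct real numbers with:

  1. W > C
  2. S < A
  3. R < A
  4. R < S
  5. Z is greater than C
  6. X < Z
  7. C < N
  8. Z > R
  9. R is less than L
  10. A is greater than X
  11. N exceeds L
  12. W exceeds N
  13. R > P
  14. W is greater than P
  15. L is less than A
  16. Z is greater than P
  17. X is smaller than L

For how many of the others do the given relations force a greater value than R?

From R the given relations immediately reach L, Z, S, A.
From those, N — 5 in total.
From those, W — 6 in total.
No other element is forced above R by the given relations, so the count is 6.

6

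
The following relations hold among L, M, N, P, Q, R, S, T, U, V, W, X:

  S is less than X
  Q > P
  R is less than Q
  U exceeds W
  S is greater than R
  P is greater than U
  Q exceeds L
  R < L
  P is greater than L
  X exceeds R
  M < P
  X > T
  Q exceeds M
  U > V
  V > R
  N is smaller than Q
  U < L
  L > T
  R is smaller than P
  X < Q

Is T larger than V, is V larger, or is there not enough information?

undetermined

Following every chain through T: above T we get X, L, P, Q.
V is not reached, and no chain runs the other way from V to T.
So the given relations leave the order of T and V undetermined.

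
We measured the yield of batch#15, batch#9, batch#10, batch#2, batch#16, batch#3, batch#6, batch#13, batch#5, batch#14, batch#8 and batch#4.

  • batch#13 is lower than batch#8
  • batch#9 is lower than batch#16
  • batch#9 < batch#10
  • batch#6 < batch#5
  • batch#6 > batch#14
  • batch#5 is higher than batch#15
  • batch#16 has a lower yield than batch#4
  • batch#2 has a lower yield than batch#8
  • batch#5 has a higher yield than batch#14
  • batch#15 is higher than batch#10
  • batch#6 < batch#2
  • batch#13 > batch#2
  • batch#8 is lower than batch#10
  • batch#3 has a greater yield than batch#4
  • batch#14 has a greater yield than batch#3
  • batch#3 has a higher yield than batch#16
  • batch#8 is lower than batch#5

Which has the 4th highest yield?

batch#8

The consecutive relations fix a unique order: batch#9 < batch#16 < batch#4 < batch#3 < batch#14 < batch#6 < batch#2 < batch#13 < batch#8 < batch#10 < batch#15 < batch#5.
Counting 4 from the largest end gives batch#8.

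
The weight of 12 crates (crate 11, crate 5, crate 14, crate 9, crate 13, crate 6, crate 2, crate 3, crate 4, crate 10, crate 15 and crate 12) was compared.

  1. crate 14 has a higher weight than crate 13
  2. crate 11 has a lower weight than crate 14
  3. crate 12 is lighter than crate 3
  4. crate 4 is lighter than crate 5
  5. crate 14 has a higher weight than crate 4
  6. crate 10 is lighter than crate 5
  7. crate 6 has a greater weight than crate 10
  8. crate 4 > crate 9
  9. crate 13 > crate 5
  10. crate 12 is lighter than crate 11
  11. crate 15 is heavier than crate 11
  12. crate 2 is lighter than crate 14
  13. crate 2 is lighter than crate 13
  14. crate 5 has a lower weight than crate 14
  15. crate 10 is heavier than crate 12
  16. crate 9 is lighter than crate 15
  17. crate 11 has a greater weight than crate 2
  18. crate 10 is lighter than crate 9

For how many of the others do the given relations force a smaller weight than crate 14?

From crate 14 the given relations immediately reach crate 2, crate 11, crate 4, crate 5, crate 13.
From those, crate 12, crate 10, crate 9 — 8 in total.
Nothing else is reachable below crate 14; 8 in all.

8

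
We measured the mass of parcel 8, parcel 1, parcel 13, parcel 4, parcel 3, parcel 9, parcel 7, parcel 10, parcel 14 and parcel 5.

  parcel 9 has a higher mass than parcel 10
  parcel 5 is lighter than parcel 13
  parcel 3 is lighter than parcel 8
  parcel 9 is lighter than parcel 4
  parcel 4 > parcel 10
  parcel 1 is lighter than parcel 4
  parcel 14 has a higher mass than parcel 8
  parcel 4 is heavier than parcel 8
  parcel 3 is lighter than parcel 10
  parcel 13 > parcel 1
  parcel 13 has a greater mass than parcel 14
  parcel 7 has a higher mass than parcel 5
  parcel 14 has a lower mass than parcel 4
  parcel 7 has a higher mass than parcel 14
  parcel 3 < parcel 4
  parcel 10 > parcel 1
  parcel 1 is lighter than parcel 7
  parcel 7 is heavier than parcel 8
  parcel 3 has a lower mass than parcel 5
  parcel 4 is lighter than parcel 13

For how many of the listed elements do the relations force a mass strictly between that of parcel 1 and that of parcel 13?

Chaining upward from parcel 1 reaches: parcel 10, parcel 9, parcel 4, parcel 7.
Chaining downward from parcel 13 reaches: parcel 3, parcel 8, parcel 10, parcel 14, parcel 5, parcel 9, parcel 4.
Strictly between parcel 1 and parcel 13 are those in both lists: parcel 10, parcel 9, parcel 4 — 3 elements.

3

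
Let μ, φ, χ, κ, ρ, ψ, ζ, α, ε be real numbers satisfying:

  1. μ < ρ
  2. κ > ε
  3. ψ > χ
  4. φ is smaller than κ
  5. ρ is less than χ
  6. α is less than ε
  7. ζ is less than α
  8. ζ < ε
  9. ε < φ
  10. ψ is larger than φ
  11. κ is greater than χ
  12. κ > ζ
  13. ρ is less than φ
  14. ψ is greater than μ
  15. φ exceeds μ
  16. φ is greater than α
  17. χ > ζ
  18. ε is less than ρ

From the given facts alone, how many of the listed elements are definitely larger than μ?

Directly above μ: ρ, φ, ψ.
One step further: χ, κ (5 so far).
No other element is forced above μ by the given relations, so the count is 5.

5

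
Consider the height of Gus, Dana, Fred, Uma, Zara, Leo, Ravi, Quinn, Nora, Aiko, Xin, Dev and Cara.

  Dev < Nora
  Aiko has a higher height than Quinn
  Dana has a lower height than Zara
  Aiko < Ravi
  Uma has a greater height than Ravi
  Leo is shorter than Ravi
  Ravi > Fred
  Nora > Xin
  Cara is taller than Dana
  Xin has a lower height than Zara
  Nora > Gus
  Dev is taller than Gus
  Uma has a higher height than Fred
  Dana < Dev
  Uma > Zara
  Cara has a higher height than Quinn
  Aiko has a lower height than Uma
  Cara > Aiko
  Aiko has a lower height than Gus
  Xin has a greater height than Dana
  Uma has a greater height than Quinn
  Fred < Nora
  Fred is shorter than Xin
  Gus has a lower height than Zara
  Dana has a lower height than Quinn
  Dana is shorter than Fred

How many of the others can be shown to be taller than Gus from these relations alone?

4

Directly above Gus: Dev, Nora, Zara.
One step further: Uma (4 so far).
Nothing else is reachable above Gus; 4 in all.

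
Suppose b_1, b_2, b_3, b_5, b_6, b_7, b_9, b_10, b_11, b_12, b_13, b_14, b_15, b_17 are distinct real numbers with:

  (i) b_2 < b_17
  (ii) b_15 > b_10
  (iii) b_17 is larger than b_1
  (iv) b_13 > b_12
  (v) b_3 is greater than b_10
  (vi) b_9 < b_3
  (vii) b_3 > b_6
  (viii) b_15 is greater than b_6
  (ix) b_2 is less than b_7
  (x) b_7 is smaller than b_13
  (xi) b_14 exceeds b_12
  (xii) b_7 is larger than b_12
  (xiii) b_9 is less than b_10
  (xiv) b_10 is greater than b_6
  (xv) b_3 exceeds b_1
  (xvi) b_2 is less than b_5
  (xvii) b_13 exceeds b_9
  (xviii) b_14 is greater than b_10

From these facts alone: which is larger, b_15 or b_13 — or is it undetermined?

undetermined

Following every chain through b_13: below b_13 we get b_9, b_12, b_2, b_7.
b_15 is not reached, and no chain runs the other way from b_15 to b_13.
So the given relations leave the order of b_13 and b_15 undetermined.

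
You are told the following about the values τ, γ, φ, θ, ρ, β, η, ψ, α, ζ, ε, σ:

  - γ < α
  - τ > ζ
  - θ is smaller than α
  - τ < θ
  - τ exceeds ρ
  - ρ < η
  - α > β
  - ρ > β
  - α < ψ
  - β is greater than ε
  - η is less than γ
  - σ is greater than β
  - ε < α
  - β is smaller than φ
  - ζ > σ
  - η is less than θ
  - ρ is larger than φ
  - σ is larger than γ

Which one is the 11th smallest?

Chaining the given pairs: ε < β < φ < ρ < η < γ < σ < ζ < τ < θ < α < ψ.
The 11th smallest is α.

α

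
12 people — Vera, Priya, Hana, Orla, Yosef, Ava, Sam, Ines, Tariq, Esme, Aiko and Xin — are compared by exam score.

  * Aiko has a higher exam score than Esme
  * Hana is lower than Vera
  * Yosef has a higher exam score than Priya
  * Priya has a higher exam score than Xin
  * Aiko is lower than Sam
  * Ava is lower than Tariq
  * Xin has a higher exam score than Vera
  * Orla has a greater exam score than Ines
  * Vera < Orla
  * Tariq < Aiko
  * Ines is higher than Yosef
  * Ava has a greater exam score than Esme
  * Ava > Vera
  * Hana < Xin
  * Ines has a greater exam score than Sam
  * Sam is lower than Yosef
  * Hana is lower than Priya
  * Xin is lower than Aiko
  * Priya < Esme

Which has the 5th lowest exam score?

Chaining the given pairs: Hana < Vera < Xin < Priya < Esme < Ava < Tariq < Aiko < Sam < Yosef < Ines < Orla.
Counting 5 from the smallest end gives Esme.

Esme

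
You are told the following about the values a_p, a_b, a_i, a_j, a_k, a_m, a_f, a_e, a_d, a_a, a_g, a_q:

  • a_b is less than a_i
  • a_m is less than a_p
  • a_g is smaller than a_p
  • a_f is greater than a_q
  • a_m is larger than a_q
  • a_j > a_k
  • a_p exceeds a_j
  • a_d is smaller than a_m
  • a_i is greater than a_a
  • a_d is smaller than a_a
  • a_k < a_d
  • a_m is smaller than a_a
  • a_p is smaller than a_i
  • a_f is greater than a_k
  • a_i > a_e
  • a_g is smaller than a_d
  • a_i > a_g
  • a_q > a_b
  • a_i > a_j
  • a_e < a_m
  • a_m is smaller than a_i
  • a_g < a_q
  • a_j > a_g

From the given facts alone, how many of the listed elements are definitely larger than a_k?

From a_k the given relations immediately reach a_d, a_j, a_f.
From those, a_m, a_a, a_p, a_i — 7 in total.
No other element is forced above a_k by the given relations, so the count is 7.

7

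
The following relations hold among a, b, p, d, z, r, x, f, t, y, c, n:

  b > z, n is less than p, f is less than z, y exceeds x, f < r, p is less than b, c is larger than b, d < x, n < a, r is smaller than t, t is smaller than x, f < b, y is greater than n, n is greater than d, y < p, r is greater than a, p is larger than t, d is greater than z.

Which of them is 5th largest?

The consecutive relations fix a unique order: f < z < d < n < a < r < t < x < y < p < b < c.
Counting 5 from the largest end gives x.

x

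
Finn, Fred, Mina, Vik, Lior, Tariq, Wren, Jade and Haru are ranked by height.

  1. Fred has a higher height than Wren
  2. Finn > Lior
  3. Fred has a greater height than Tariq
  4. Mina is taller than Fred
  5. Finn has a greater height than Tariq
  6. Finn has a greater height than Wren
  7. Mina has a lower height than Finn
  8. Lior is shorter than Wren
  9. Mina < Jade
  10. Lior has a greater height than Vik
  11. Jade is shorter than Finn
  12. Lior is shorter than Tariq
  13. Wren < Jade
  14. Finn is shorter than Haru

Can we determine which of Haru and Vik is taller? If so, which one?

Haru

The relevant relations are Vik < Lior; Lior < Tariq; Tariq < Fred; Fred < Mina; Mina < Jade; Jade < Finn; Finn < Haru.
Chaining these gives Vik < Lior < Tariq < Fred < Mina < Jade < Finn < Haru.
So Haru is taller.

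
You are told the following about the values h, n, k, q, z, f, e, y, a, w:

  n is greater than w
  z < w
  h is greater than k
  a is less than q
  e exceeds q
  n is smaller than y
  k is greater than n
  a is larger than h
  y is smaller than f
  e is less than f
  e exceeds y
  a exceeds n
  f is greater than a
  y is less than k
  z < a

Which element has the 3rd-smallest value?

Piecing the relations together gives one ordering: z < w < n < y < k < h < a < q < e < f.
The 3rd smallest is n.

n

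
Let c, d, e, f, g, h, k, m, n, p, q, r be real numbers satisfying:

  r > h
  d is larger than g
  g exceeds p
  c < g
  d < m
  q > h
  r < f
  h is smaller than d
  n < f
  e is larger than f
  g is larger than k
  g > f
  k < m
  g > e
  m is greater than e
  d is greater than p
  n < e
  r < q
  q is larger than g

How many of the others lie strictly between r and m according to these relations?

Chaining upward from r reaches: f, e, g, d, q.
Chaining downward from m reaches: c, h, p, n, f, k, e, g, d.
Strictly between r and m are those in both lists: f, e, g, d — 4 elements.

4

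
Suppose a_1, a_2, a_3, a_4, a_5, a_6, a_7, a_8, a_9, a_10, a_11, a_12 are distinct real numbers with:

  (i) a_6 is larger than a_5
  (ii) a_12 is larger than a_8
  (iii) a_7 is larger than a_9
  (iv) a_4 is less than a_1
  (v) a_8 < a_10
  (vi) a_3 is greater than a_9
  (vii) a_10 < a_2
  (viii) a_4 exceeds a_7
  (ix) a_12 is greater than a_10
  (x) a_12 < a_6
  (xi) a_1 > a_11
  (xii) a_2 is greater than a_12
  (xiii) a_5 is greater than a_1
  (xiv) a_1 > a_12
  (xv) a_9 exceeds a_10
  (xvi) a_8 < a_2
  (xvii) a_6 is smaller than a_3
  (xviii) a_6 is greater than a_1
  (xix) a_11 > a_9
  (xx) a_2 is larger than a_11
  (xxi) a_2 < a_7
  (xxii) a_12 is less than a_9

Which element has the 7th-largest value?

The consecutive relations fix a unique order: a_8 < a_10 < a_12 < a_9 < a_11 < a_2 < a_7 < a_4 < a_1 < a_5 < a_6 < a_3.
The 7th largest is a_2.

a_2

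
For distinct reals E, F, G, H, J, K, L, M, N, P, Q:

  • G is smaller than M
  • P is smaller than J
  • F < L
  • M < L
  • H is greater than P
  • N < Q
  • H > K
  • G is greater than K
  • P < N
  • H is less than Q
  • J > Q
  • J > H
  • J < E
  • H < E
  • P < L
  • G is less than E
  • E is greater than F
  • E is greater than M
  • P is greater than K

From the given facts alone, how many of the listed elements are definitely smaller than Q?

4

From Q the given relations immediately reach N, H.
From those, K, P — 4 in total.
No other element is forced below Q by the given relations, so the count is 4.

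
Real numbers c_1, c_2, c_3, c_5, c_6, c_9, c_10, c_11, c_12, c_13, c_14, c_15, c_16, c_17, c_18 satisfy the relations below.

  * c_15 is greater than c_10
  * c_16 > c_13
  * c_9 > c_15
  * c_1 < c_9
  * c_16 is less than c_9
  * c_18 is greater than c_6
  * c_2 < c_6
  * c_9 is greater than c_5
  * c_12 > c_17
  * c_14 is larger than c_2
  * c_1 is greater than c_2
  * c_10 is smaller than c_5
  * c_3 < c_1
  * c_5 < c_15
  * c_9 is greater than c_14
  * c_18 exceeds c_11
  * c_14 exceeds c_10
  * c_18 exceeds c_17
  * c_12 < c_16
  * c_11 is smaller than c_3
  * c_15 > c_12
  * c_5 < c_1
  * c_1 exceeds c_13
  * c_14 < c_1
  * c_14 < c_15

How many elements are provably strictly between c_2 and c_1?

Chaining upward from c_2 reaches: c_6, c_14, c_18, c_15, c_9.
Chaining downward from c_1 reaches: c_13, c_10, c_5, c_11, c_14, c_3.
Strictly between c_2 and c_1 are those in both lists: c_14 — 1 element.

1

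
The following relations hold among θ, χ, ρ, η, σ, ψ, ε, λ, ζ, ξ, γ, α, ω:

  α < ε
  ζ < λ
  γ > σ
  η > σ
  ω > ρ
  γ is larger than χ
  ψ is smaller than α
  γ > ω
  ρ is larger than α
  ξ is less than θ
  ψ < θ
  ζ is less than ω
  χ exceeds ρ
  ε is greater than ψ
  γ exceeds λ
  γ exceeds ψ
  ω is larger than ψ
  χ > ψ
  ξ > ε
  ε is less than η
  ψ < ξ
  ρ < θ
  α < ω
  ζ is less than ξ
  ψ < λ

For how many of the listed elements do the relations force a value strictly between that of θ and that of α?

The relations place α below θ. An element lies strictly between them when it is forced above α and also forced below θ.
Above α: {ρ, ε, ξ, η, χ, ω, γ}. Below θ: {ψ, ζ, ρ, ε, ξ}.
Intersection: {ρ, ε, ξ} — 3.

3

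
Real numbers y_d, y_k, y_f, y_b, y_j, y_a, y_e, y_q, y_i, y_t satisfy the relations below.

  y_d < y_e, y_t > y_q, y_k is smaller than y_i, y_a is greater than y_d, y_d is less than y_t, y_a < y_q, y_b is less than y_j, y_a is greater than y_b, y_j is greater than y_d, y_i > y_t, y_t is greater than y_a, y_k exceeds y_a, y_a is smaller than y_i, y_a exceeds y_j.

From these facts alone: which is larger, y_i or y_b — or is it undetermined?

y_i

Link the given pairs in sequence: y_b < y_j; y_j < y_a; y_a < y_q; y_q < y_t; y_t < y_i.
Together: y_b < y_j < y_a < y_q < y_t < y_i.
So y_i is larger.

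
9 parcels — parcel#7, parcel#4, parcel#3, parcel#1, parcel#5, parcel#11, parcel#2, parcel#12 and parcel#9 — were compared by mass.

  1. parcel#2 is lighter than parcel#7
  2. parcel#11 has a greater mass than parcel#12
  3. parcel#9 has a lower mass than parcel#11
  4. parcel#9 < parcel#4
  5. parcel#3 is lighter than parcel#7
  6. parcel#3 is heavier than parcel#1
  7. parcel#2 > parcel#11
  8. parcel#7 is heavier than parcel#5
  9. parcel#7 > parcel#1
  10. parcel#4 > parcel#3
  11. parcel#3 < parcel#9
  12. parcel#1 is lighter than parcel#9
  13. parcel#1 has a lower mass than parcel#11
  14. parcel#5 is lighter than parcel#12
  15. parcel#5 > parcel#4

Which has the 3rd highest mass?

The consecutive relations fix a unique order: parcel#1 < parcel#3 < parcel#9 < parcel#4 < parcel#5 < parcel#12 < parcel#11 < parcel#2 < parcel#7.
The 3rd largest is parcel#11.

parcel#11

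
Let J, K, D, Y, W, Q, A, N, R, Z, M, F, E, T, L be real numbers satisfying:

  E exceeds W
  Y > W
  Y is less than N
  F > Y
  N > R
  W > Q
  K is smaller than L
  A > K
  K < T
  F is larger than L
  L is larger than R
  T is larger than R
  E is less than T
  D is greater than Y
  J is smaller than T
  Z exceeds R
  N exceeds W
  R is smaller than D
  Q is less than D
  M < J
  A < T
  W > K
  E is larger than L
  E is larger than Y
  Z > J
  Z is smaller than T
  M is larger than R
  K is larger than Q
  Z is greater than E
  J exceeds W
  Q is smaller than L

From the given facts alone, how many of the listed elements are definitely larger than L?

4

Directly above L: F, E.
One step further: Z, T (4 so far).
No other element is forced above L by the given relations, so the count is 4.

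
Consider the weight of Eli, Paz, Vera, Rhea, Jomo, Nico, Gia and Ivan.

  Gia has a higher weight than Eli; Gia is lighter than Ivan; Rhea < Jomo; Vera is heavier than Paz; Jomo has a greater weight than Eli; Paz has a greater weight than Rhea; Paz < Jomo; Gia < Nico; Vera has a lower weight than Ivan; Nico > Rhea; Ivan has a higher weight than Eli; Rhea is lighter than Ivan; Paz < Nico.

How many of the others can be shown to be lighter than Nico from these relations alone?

Directly below Nico: Rhea, Paz, Gia.
One step further: Eli (4 so far).
Nothing else is reachable below Nico; 4 in all.

4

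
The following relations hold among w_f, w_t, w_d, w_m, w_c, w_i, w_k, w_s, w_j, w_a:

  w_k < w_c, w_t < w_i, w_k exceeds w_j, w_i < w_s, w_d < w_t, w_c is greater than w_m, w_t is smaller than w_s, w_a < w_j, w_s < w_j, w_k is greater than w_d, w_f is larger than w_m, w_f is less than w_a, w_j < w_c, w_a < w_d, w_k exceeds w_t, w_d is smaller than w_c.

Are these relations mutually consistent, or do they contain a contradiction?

consistent

The single ordering w_m < w_f < w_a < w_d < w_t < w_i < w_s < w_j < w_k < w_c satisfies every listed relation, so no contradiction arises.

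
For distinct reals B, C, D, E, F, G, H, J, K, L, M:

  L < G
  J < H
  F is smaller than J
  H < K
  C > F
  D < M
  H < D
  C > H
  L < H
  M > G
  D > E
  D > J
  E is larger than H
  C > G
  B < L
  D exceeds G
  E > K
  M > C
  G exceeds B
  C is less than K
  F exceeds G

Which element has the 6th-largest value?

H

Piecing the relations together gives one ordering: B < L < G < F < J < H < C < K < E < D < M.
The 6th largest is H.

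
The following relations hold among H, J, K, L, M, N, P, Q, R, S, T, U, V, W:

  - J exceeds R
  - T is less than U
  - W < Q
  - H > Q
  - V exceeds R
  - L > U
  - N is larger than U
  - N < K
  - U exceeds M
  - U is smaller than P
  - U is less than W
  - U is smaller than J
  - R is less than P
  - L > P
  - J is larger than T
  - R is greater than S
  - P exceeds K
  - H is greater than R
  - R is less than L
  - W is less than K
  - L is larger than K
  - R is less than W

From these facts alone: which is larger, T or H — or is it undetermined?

H

Link the given pairs in sequence: T < U; U < W; W < Q; Q < H.
Chaining these gives T < U < W < Q < H.
So H is larger.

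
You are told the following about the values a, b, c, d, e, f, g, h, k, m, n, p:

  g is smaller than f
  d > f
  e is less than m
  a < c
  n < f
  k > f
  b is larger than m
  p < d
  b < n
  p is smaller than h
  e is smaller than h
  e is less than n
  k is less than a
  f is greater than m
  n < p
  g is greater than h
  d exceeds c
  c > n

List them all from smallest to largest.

e < m < b < n < p < h < g < f < k < a < c < d

Nothing is placed below e, so it is least; from there e < m; m < b; b < n; n < p; p < h; h < g; g < f; f < k; k < a; a < c; c < d, each given directly.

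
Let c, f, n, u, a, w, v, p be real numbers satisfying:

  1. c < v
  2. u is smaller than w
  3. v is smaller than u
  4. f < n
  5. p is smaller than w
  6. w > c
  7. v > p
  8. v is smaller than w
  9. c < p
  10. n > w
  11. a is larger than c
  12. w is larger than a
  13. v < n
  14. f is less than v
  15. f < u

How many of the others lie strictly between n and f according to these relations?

3

Chaining upward from f reaches: v, u, w.
Chaining downward from n reaches: c, a, p, v, u, w.
Strictly between f and n are those in both lists: v, u, w — 3 elements.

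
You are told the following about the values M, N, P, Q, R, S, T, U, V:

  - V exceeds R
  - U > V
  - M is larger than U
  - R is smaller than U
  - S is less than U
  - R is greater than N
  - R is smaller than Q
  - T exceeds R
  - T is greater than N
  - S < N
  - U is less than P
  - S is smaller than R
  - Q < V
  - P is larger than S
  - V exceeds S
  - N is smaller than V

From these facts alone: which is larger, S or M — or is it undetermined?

Chaining the given relations: S < N < R < Q < V < U < M.
So M is larger.

M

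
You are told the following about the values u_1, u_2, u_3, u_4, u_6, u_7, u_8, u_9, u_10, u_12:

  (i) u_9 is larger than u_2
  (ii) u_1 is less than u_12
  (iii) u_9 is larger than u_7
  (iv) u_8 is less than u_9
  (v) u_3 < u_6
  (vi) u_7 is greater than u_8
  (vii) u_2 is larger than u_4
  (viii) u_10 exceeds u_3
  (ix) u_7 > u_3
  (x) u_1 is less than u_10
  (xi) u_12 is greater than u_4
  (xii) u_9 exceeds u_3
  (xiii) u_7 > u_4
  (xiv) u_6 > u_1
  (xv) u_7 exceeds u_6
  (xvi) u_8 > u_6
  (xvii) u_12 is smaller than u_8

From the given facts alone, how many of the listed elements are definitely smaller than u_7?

From u_7 the given relations immediately reach u_4, u_3, u_6, u_8.
From those, u_1, u_12 — 6 in total.
Nothing else is reachable below u_7; 6 in all.

6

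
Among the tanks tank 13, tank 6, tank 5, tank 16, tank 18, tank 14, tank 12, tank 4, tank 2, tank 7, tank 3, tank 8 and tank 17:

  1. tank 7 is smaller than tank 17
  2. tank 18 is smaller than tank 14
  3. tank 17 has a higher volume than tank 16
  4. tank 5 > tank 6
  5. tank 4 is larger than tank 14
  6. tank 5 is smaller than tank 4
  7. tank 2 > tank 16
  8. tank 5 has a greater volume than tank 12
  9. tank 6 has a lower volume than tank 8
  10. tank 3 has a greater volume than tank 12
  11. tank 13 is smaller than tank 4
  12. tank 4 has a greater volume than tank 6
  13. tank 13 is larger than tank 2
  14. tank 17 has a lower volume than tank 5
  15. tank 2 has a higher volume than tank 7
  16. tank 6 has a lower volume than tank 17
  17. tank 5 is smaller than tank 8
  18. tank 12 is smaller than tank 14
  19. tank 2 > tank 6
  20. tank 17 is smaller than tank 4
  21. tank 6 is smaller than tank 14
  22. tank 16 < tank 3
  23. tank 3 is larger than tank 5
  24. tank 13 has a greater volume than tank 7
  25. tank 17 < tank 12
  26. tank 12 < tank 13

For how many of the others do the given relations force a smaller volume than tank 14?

From tank 14 the given relations immediately reach tank 6, tank 12, tank 18.
From those, tank 17 — 4 in total.
From those, tank 16, tank 7 — 6 in total.
Nothing else is reachable below tank 14; 6 in all.

6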